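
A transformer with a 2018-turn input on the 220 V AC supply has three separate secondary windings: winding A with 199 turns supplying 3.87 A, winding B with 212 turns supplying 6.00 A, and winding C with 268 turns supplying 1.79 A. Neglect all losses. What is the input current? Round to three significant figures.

I_in ≈ 1.25 A

V_A = 220 × 199/2018 = 21.695 V; V_B = 220 × 212/2018 = 23.112 V; V_C = 220 × 268/2018 = 29.217 V.
P_out = V_A I_A + V_B I_B + V_C I_C = 21.695×3.87 + 23.112×6.00 + 29.217×1.79 = 83.959 + 138.67 + 52.299 = 274.93 W.
Ideal ⇒ P_in = P_out, so I_in = P_out/V_in = 274.93/220 = 1.25 A.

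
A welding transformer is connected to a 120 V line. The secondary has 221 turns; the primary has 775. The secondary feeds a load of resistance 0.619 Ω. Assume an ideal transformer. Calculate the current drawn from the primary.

I_p ≈ 15.8 A

V_s = V_p × N_s/N_p = 120 × 221/775 = 34.219 V.
I_s = V_s/R = 34.219/0.619 = 55.282 A.
For an ideal transformer I_p N_p = I_s N_s, so I_p = 55.282 × 221/775 = 15.8 A.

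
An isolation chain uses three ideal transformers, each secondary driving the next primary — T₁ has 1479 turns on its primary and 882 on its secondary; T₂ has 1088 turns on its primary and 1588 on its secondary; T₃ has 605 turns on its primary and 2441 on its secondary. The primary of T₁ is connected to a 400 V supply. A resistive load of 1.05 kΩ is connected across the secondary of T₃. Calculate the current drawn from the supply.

Secondary of T₁: V = 400.00 × 882/1479 = 238.54 V.
Secondary of T₂: V = 238.54 × 1588/1088 = 348.16 V.
Secondary of T₃: V = 348.16 × 2441/605 = 1404.7 V.
I_load = 1404.7/1050 = 1.3378 A, so P_out = 1404.7 × 1.3378 = 1879.3 W.
All ideal ⇒ P_in = P_out, so I_supply = 1879.3/400 = 4.70 A.

I_supply ≈ 4.70 A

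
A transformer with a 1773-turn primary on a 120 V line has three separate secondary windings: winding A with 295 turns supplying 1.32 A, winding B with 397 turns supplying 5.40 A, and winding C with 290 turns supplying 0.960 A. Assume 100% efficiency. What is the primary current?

I_p ≈ 1.59 A

V_A = 120 × 295/1773 = 19.966 V; V_B = 120 × 397/1773 = 26.870 V; V_C = 120 × 290/1773 = 19.628 V.
P_out = V_A I_A + V_B I_B + V_C I_C = 19.966×1.32 + 26.870×5.40 + 19.628×0.960 = 26.355 + 145.10 + 18.843 = 190.29 W.
Ideal ⇒ P_in = P_out, so I_p = P_out/V_p = 190.29/120 = 1.59 A.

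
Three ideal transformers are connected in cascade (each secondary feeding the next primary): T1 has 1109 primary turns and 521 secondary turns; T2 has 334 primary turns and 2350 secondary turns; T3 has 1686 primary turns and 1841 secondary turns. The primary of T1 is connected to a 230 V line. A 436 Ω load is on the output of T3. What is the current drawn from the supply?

I_supply ≈ 6.87 A

After T1: V = 230.00 × 521/1109 = 108.05 V.
After T2: V = 108.05 × 2350/334 = 760.25 V.
After T3: V = 760.25 × 1841/1686 = 830.14 V.
I_load = 830.14/436 = 1.9040 A, so P_out = 830.14 × 1.9040 = 1580.6 W.
All ideal ⇒ P_in = P_out, so I_supply = 1580.6/230 = 6.87 A.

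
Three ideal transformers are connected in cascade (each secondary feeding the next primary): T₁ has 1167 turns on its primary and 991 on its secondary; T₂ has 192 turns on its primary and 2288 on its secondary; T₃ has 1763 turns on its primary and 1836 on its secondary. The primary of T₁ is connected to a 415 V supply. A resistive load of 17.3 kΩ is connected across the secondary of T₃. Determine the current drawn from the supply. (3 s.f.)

I_supply ≈ 2.66 A

After T₁: V = 415.00 × 991/1167 = 352.41 V.
After T₂: V = 352.41 × 2288/192 = 4199.6 V.
After T₃: V = 4199.6 × 1836/1763 = 4373.5 V.
I_load = 4373.5/17300 = 0.25280 A, so P_out = 4373.5 × 0.25280 = 1105.6 W.
All ideal ⇒ P_in = P_out, so I_supply = 1105.6/415 = 2.66 A.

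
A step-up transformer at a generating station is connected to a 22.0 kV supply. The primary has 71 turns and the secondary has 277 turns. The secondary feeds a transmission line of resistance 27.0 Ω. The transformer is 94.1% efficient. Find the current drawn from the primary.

I_p ≈ 13200 A

V_s = 22000 × 277/71 = 85831 V.
I_s = V_s/R = 85831/27.0 = 3178.9 A.
P_out = V_s I_s = 85831 × 3178.9 = 2.7285×10^8 W.
P_in = P_out/η = 2.7285×10^8/0.941 = 2.8996×10^8 W.
I_p = P_in/V_p = 2.8996×10^8/22000 = 13200 A.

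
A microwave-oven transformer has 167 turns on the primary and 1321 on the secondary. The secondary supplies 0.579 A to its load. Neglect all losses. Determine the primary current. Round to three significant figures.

I_p ≈ 4.58 A

For an ideal transformer I_p/I_s = N_s/N_p, so I_p = 0.579 × 1321/167 = 4.58 A.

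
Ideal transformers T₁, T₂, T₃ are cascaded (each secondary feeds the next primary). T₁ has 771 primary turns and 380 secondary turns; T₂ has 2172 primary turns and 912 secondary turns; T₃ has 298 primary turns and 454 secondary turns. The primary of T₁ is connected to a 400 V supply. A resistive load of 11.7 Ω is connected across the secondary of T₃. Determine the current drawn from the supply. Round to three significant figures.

I_supply ≈ 3.40 A

Secondary of T₁: V = 400.00 × 380/771 = 197.15 V.
Secondary of T₂: V = 197.15 × 912/2172 = 82.780 V.
Secondary of T₃: V = 82.780 × 454/298 = 126.11 V.
I_load = 126.11/11.7 = 10.779 A, so P_out = 126.11 × 10.779 = 1359.4 W.
All ideal ⇒ P_in = P_out, so I_supply = 1359.4/400 = 3.40 A.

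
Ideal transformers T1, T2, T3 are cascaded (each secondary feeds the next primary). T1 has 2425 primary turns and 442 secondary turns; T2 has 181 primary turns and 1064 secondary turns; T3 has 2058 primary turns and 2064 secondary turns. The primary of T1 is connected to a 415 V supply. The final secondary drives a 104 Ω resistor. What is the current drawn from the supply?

Secondary of T1: V = 415.00 × 442/2425 = 75.641 V.
Secondary of T2: V = 75.641 × 1064/181 = 444.65 V.
Secondary of T3: V = 444.65 × 2064/2058 = 445.95 V.
I_load = 445.95/104 = 4.2880 A, so P_out = 445.95 × 4.2880 = 1912.2 W.
All ideal ⇒ P_in = P_out, so I_supply = 1912.2/415 = 4.61 A.

I_supply ≈ 4.61 A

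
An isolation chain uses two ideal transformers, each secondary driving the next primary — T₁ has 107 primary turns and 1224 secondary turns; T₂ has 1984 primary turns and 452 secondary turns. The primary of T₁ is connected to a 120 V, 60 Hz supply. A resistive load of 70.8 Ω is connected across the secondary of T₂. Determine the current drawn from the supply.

Secondary of T₁: V = 120.00 × 1224/107 = 1372.7 V.
Secondary of T₂: V = 1372.7 × 452/1984 = 312.73 V.
I_load = 312.73/70.8 = 4.4172 A, so P_out = 312.73 × 4.4172 = 1381.4 W.
All ideal ⇒ P_in = P_out, so I_supply = 1381.4/120 = 11.5 A.

I_supply ≈ 11.5 A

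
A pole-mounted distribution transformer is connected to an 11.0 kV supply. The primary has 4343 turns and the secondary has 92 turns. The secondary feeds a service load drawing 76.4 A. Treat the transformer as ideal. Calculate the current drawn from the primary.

I_p ≈ 1.62 A

For an ideal transformer I_p N_p = I_s N_s, so I_p = 76.4 × 92/4343 = 1.62 A.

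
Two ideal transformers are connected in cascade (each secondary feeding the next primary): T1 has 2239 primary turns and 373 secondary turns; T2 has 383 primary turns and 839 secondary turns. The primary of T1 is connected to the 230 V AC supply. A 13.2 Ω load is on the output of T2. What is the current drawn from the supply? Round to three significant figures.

I_supply ≈ 2.32 A

Secondary of T1: V = 230.00 × 373/2239 = 38.316 V.
Secondary of T2: V = 38.316 × 839/383 = 83.936 V.
I_load = 83.936/13.2 = 6.3588 A, so P_out = 83.936 × 6.3588 = 533.73 W.
All ideal ⇒ P_in = P_out, so I_supply = 533.73/230 = 2.32 A.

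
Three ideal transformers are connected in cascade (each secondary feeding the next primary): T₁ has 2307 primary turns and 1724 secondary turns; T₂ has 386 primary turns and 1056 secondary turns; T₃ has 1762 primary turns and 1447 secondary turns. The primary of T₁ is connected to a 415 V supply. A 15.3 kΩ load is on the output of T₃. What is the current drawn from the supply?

I_supply ≈ 0.0765 A

Secondary of T₁: V = 415.00 × 1724/2307 = 310.13 V.
Secondary of T₂: V = 310.13 × 1056/386 = 848.43 V.
Secondary of T₃: V = 848.43 × 1447/1762 = 696.75 V.
I_load = 696.75/15300 = 0.045539 A, so P_out = 696.75 × 0.045539 = 31.729 W.
All ideal ⇒ P_in = P_out, so I_supply = 31.729/415 = 0.0765 A.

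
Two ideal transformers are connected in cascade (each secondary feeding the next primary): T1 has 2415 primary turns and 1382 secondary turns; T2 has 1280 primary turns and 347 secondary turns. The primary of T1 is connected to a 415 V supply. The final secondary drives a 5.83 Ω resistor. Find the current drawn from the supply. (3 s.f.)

I_supply ≈ 1.71 A

After T1: V = 415.00 × 1382/2415 = 237.49 V.
After T2: V = 237.49 × 347/1280 = 64.381 V.
I_load = 64.381/5.83 = 11.043 A, so P_out = 64.381 × 11.043 = 710.97 W.
All ideal ⇒ P_in = P_out, so I_supply = 710.97/415 = 1.71 A.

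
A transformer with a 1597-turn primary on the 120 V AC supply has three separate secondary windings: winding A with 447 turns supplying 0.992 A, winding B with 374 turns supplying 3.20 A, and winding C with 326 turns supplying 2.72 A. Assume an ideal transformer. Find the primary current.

I_p ≈ 1.58 A

V_A = 120 × 447/1597 = 33.588 V; V_B = 120 × 374/1597 = 28.103 V; V_C = 120 × 326/1597 = 24.496 V.
P_out = V_A I_A + V_B I_B + V_C I_C = 33.588×0.992 + 28.103×3.20 + 24.496×2.72 = 33.319 + 89.929 + 66.629 = 189.88 W.
Ideal ⇒ P_in = P_out, so I_p = P_out/V_p = 189.88/120 = 1.58 A.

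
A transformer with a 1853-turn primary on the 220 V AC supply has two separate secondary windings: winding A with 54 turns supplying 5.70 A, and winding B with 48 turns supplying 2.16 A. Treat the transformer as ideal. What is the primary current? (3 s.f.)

I_p ≈ 0.222 A

V_A = 220 × 54/1853 = 6.4112 V; V_B = 220 × 48/1853 = 5.6989 V.
P_out = V_A I_A + V_B I_B = 6.4112×5.70 + 5.6989×2.16 = 36.544 + 12.310 = 48.854 W.
Ideal ⇒ P_in = P_out, so I_p = P_out/V_p = 48.854/220 = 0.222 A.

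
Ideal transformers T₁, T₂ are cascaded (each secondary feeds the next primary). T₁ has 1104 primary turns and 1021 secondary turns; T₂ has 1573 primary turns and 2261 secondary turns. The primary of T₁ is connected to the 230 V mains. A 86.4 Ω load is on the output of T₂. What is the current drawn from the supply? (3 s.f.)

Secondary of T₁: V = 230.00 × 1021/1104 = 212.71 V.
Secondary of T₂: V = 212.71 × 2261/1573 = 305.74 V.
I_load = 305.74/86.4 = 3.5387 A, so P_out = 305.74 × 3.5387 = 1081.9 W.
All ideal ⇒ P_in = P_out, so I_supply = 1081.9/230 = 4.70 A.

I_supply ≈ 4.70 A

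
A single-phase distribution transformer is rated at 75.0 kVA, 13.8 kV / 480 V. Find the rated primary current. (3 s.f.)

I_p = S/V_p = 75000/13800 = 5.43 A.

I_p ≈ 5.43 A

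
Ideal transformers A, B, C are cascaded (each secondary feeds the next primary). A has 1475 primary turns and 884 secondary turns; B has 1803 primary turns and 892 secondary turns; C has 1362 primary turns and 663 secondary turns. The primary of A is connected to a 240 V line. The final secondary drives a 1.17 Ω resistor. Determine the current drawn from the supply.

I_supply ≈ 4.27 A

After A: V = 240.00 × 884/1475 = 143.84 V.
After B: V = 143.84 × 892/1803 = 71.161 V.
After C: V = 71.161 × 663/1362 = 34.640 V.
I_load = 34.640/1.17 = 29.607 A, so P_out = 34.640 × 29.607 = 1025.6 W.
All ideal ⇒ P_in = P_out, so I_supply = 1025.6/240 = 4.27 A.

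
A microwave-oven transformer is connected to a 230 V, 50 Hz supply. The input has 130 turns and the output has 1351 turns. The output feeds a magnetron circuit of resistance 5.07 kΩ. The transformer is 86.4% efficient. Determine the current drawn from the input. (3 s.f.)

V_out = 230 × 1351/130 = 2390.2 V.
I_out = V_out/R = 2390.2/5070 = 0.47145 A.
P_out = V_out I_out = 2390.2 × 0.47145 = 1126.9 W.
P_in = P_out/η = 1126.9/0.864 = 1304.2 W.
I_in = P_in/V_in = 1304.2/230 = 5.67 A.

I_in ≈ 5.67 A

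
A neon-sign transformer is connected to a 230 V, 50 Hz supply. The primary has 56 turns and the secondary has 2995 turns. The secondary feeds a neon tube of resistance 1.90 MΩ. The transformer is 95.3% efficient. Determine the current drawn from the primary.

V_s = 230 × 2995/56 = 12301 V.
I_s = V_s/R = 12301/(1.90×10^6) = 0.0064742 A.
P_out = V_s I_s = 12301 × 0.0064742 = 79.638 W.
P_in = P_out/η = 79.638/0.953 = 83.565 W.
I_p = P_in/V_p = 83.565/230 = 0.363 A.

I_p ≈ 0.363 A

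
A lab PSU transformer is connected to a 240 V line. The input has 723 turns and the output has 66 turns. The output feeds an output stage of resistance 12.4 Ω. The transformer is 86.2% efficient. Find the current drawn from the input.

V_out = 240 × 66/723 = 21.909 V.
I_out = V_out/R = 21.909/12.4 = 1.7668 A.
P_out = V_out I_out = 21.909 × 1.7668 = 38.709 W.
P_in = P_out/η = 38.709/0.862 = 44.906 W.
I_in = P_in/V_in = 44.906/240 = 0.187 A.

I_in ≈ 0.187 A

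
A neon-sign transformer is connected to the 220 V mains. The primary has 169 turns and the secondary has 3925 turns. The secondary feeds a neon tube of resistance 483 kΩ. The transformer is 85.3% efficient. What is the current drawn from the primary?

V_s = 220 × 3925/169 = 5109.5 V.
I_s = V_s/R = 5109.5/483000 = 0.010579 A.
P_out = V_s I_s = 5109.5 × 0.010579 = 54.051 W.
P_in = P_out/η = 54.051/0.853 = 63.366 W.
I_p = P_in/V_p = 63.366/220 = 0.288 A.

I_p ≈ 0.288 A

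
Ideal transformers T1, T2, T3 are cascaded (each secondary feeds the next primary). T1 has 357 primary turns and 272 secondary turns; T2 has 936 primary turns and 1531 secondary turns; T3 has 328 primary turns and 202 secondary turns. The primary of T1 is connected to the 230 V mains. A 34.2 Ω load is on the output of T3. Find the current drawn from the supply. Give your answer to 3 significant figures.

I_supply ≈ 3.96 A

Secondary of T1: V = 230.00 × 272/357 = 175.24 V.
Secondary of T2: V = 175.24 × 1531/936 = 286.63 V.
Secondary of T3: V = 286.63 × 202/328 = 176.52 V.
I_load = 176.52/34.2 = 5.1615 A, so P_out = 176.52 × 5.1615 = 911.14 W.
All ideal ⇒ P_in = P_out, so I_supply = 911.14/230 = 3.96 A.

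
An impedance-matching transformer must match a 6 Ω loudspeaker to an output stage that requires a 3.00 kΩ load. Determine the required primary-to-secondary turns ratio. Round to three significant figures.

N_p/N_s ≈ 22.4

Z_p/Z_s = (N_p/N_s)², so N_p/N_s = √(3000/6) = √500 = 22.4.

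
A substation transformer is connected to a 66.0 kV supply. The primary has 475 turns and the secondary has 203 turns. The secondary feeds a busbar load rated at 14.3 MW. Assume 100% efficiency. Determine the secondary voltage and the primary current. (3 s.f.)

V_s = V_p × N_s/N_p = 66000 × 203/475 = 28206 V.
I_s = P/V_s = 1.43×10^7/28206 = 506.98 A.
I_p = I_s × N_s/N_p = 506.98 × 203/475 = 217 A.

V_s ≈ 28200 V, I_p ≈ 217 A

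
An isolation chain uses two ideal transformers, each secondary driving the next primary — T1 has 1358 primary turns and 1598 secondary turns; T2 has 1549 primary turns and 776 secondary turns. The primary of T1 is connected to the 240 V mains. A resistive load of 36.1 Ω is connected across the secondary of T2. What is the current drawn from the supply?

Secondary of T1: V = 240.00 × 1598/1358 = 282.42 V.
Secondary of T2: V = 282.42 × 776/1549 = 141.48 V.
I_load = 141.48/36.1 = 3.9191 A, so P_out = 141.48 × 3.9191 = 554.49 W.
All ideal ⇒ P_in = P_out, so I_supply = 554.49/240 = 2.31 A.

I_supply ≈ 2.31 A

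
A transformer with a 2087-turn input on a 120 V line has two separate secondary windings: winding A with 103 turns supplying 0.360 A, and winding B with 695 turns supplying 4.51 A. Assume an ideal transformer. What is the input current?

I_in ≈ 1.52 A

V_A = 120 × 103/2087 = 5.9224 V; V_B = 120 × 695/2087 = 39.962 V.
P_out = V_A I_A + V_B I_B = 5.9224×0.360 + 39.962×4.51 = 2.1321 + 180.23 = 182.36 W.
Ideal ⇒ P_in = P_out, so I_in = P_out/V_in = 182.36/120 = 1.52 A.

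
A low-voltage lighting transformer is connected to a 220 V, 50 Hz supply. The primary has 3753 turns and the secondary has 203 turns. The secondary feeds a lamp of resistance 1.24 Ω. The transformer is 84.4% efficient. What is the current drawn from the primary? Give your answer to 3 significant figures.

I_p ≈ 0.615 A

V_s = 220 × 203/3753 = 11.900 V.
I_s = V_s/R = 11.900/1.24 = 9.5966 A.
P_out = V_s I_s = 11.900 × 9.5966 = 114.20 W.
P_in = P_out/η = 114.20/0.844 = 135.31 W.
I_p = P_in/V_p = 135.31/220 = 0.615 A.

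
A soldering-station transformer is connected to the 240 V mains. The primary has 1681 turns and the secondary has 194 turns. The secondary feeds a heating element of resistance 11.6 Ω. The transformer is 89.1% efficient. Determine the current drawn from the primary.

V_s = 240 × 194/1681 = 27.698 V.
I_s = V_s/R = 27.698/11.6 = 2.3877 A.
P_out = V_s I_s = 27.698 × 2.3877 = 66.135 W.
P_in = P_out/η = 66.135/0.891 = 74.226 W.
I_p = P_in/V_p = 74.226/240 = 0.309 A.

I_p ≈ 0.309 A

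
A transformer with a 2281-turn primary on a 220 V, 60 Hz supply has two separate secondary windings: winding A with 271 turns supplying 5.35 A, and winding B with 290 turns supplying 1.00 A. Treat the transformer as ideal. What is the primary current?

V_A = 220 × 271/2281 = 26.138 V; V_B = 220 × 290/2281 = 27.970 V.
P_out = V_A I_A + V_B I_B = 26.138×5.35 + 27.970×1.00 = 139.84 + 27.970 = 167.81 W.
Ideal ⇒ P_in = P_out, so I_p = P_out/V_p = 167.81/220 = 0.763 A.

I_p ≈ 0.763 A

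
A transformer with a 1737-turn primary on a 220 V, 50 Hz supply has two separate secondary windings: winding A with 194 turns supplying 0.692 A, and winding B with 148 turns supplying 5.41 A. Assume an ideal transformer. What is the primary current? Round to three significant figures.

V_A = 220 × 194/1737 = 24.571 V; V_B = 220 × 148/1737 = 18.745 V.
P_out = V_A I_A + V_B I_B = 24.571×0.692 + 18.745×5.41 = 17.003 + 101.41 = 118.41 W.
Ideal ⇒ P_in = P_out, so I_p = P_out/V_p = 118.41/220 = 0.538 A.

I_p ≈ 0.538 A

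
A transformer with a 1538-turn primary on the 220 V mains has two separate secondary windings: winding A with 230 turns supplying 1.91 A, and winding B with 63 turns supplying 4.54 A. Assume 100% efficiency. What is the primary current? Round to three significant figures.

I_p ≈ 0.472 A

V_A = 220 × 230/1538 = 32.900 V; V_B = 220 × 63/1538 = 9.0117 V.
P_out = V_A I_A + V_B I_B = 32.900×1.91 + 9.0117×4.54 = 62.839 + 40.913 = 103.75 W.
Ideal ⇒ P_in = P_out, so I_p = P_out/V_p = 103.75/220 = 0.472 A.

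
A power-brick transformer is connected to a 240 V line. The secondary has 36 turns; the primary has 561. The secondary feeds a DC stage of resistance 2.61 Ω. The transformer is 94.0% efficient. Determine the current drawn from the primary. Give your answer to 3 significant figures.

I_p ≈ 0.403 A

V_s = 240 × 36/561 = 15.401 V.
I_s = V_s/R = 15.401/2.61 = 5.9008 A.
P_out = V_s I_s = 15.401 × 5.9008 = 90.879 W.
P_in = P_out/η = 90.879/0.940 = 96.679 W.
I_p = P_in/V_p = 96.679/240 = 0.403 A.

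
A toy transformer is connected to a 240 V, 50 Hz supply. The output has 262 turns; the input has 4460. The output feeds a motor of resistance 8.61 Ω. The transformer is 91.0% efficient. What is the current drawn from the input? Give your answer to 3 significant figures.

I_in ≈ 0.106 A

V_out = 240 × 262/4460 = 14.099 V.
I_out = V_out/R = 14.099/8.61 = 1.6375 A.
P_out = V_out I_out = 14.099 × 1.6375 = 23.086 W.
P_in = P_out/η = 23.086/0.910 = 25.369 W.
I_in = P_in/V_in = 25.369/240 = 0.106 A.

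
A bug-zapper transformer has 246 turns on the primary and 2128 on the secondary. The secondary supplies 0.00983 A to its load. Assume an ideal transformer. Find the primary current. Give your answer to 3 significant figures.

For an ideal transformer I_p/I_s = N_s/N_p, so I_p = 0.00983 × 2128/246 = 0.0850 A.

I_p ≈ 0.0850 A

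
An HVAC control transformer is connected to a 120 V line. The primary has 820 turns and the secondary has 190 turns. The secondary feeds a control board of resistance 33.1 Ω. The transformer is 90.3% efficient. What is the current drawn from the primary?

I_p ≈ 0.216 A

V_s = 120 × 190/820 = 27.805 V.
I_s = V_s/R = 27.805/33.1 = 0.84003 A.
P_out = V_s I_s = 27.805 × 0.84003 = 23.357 W.
P_in = P_out/η = 23.357/0.903 = 25.866 W.
I_p = P_in/V_p = 25.866/120 = 0.216 A.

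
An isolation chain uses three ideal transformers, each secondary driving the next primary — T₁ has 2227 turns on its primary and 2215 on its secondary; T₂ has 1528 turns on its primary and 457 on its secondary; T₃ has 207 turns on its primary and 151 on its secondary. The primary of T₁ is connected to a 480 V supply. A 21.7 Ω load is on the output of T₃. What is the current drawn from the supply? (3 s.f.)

I_supply ≈ 1.04 A

Secondary of T₁: V = 480.00 × 2215/2227 = 477.41 V.
Secondary of T₂: V = 477.41 × 457/1528 = 142.79 V.
Secondary of T₃: V = 142.79 × 151/207 = 104.16 V.
I_load = 104.16/21.7 = 4.7999 A, so P_out = 104.16 × 4.7999 = 499.95 W.
All ideal ⇒ P_in = P_out, so I_supply = 499.95/480 = 1.04 A.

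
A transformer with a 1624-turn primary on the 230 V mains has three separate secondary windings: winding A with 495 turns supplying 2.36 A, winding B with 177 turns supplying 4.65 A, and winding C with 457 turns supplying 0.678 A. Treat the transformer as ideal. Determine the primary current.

V_A = 230 × 495/1624 = 70.105 V; V_B = 230 × 177/1624 = 25.068 V; V_C = 230 × 457/1624 = 64.723 V.
P_out = V_A I_A + V_B I_B + V_C I_C = 70.105×2.36 + 25.068×4.65 + 64.723×0.678 = 165.45 + 116.56 + 43.882 = 325.89 W.
Ideal ⇒ P_in = P_out, so I_p = P_out/V_p = 325.89/230 = 1.42 A.

I_p ≈ 1.42 A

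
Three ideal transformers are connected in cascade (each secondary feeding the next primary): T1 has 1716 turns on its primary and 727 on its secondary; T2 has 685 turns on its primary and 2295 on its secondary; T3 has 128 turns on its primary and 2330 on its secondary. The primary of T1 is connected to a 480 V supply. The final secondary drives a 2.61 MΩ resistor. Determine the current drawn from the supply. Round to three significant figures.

Secondary of T1: V = 480.00 × 727/1716 = 203.36 V.
Secondary of T2: V = 203.36 × 2295/685 = 681.32 V.
Secondary of T3: V = 681.32 × 2330/128 = 12402 V.
I_load = 12402/(2.61×10^6) = 0.0047518 A, so P_out = 12402 × 0.0047518 = 58.932 W.
All ideal ⇒ P_in = P_out, so I_supply = 58.932/480 = 0.123 A.

I_supply ≈ 0.123 A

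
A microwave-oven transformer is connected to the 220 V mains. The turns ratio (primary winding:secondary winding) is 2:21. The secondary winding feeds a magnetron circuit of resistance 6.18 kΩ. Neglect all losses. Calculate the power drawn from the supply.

V_s = V_p × N_s/N_p = 220 × 21/2 = 2310.0 V.
I_s = V_s/R = 2310.0/6180 = 0.37379 A.
I_p = I_s × N_s/N_p = 0.37379 × 21/2 = 3.9248 A.
P = V_p I_p = 220 × 3.9248 = 863 W.

P ≈ 863 W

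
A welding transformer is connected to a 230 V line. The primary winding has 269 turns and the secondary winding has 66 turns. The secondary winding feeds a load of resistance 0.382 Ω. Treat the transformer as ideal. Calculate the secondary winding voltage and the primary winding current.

V_s = V_p × N_s/N_p = 230 × 66/269 = 56.431 V.
I_s = V_s/R = 56.431/0.382 = 147.73 A.
I_p = I_s × N_s/N_p = 147.73 × 66/269 = 36.2 A.

V_s ≈ 56.4 V, I_p ≈ 36.2 A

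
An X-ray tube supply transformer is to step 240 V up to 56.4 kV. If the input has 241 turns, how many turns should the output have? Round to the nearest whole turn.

N_out = 56635 turns

N_out/N_in = V_out/V_in, so N_out = 241 × 56400/240 = 56635.0 ≈ 56635 turns.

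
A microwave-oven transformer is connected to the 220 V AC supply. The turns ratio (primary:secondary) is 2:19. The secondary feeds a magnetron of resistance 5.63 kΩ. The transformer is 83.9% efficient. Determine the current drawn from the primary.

V_s = 220 × 19/2 = 2090.0 V.
I_s = V_s/R = 2090.0/5630 = 0.37123 A.
P_out = V_s I_s = 2090.0 × 0.37123 = 775.86 W.
P_in = P_out/η = 775.86/0.839 = 924.75 W.
I_p = P_in/V_p = 924.75/220 = 4.20 A.

I_p ≈ 4.20 A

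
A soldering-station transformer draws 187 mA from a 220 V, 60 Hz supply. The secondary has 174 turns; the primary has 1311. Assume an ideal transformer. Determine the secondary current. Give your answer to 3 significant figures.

I_s/I_p = N_p/N_s, so I_s = 0.187 × 1311/174 = 1.41 A.

I_s ≈ 1.41 A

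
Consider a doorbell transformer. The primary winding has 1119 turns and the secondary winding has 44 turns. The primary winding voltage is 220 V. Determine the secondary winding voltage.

V_s/V_p = N_s/N_p, so V_s = 220 × 44/1119 = 8.65 V.

V_s ≈ 8.65 V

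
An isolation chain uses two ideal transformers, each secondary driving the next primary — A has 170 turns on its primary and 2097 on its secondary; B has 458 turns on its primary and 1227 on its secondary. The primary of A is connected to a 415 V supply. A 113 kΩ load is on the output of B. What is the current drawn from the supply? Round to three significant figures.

Secondary of A: V = 415.00 × 2097/170 = 5119.1 V.
Secondary of B: V = 5119.1 × 1227/458 = 13714 V.
I_load = 13714/113000 = 0.12137 A, so P_out = 13714 × 0.12137 = 1664.5 W.
All ideal ⇒ P_in = P_out, so I_supply = 1664.5/415 = 4.01 A.

I_supply ≈ 4.01 A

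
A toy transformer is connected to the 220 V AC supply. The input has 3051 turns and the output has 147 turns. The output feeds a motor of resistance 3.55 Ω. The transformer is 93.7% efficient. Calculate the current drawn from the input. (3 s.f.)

I_in ≈ 0.154 A

V_out = 220 × 147/3051 = 10.600 V.
I_out = V_out/R = 10.600/3.55 = 2.9859 A.
P_out = V_out I_out = 10.600 × 2.9859 = 31.650 W.
P_in = P_out/η = 31.650/0.937 = 33.778 W.
I_in = P_in/V_in = 33.778/220 = 0.154 A.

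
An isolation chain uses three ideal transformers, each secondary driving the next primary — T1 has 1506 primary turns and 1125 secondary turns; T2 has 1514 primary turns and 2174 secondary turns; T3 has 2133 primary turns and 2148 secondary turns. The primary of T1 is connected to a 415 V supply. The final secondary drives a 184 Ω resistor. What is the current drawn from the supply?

I_supply ≈ 2.63 A

After T1: V = 415.00 × 1125/1506 = 310.01 V.
After T2: V = 310.01 × 2174/1514 = 445.15 V.
After T3: V = 445.15 × 2148/2133 = 448.28 V.
I_load = 448.28/184 = 2.4363 A, so P_out = 448.28 × 2.4363 = 1092.2 W.
All ideal ⇒ P_in = P_out, so I_supply = 1092.2/415 = 2.63 A.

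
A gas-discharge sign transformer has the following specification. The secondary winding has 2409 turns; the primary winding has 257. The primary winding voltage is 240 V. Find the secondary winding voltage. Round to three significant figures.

V_s/V_p = N_s/N_p, so V_s = 240 × 2409/257 = 2250 V.

V_s ≈ 2250 V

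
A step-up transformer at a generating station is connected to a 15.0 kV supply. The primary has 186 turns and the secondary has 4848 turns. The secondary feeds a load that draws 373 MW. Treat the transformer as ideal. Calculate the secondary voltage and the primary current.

V_s ≈ 391000 V, I_p ≈ 24900 A

V_s = V_p × N_s/N_p = 15000 × 4848/186 = 390970 V.
I_s = P/V_s = 3.73×10^8/390970 = 954.04 A.
I_p = I_s × N_s/N_p = 954.04 × 4848/186 = 24900 A.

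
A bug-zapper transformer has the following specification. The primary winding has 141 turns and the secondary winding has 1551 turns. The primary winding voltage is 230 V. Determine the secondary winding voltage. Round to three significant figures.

V_s/V_p = N_s/N_p, so V_s = 230 × 1551/141 = 2530 V.

V_s ≈ 2530 V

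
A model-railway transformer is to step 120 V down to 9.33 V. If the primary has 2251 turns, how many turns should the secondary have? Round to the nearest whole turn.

N_s/N_p = V_s/V_p, so N_s = 2251 × 9.33/120 = 175.0 ≈ 175 turns.

N_s = 175 turns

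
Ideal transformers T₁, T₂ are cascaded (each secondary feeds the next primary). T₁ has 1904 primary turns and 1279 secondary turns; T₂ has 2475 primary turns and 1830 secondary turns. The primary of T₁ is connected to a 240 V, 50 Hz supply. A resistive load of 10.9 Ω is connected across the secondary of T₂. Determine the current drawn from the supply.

I_supply ≈ 5.43 A

After T₁: V = 240.00 × 1279/1904 = 161.22 V.
After T₂: V = 161.22 × 1830/2475 = 119.20 V.
I_load = 119.20/10.9 = 10.936 A, so P_out = 119.20 × 10.936 = 1303.6 W.
All ideal ⇒ P_in = P_out, so I_supply = 1303.6/240 = 5.43 A.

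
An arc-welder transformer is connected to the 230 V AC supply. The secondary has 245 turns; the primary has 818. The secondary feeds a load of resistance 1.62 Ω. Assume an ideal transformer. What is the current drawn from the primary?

V_s = V_p × N_s/N_p = 230 × 245/818 = 68.888 V.
I_s = V_s/R = 68.888/1.62 = 42.523 A.
For an ideal transformer I_p N_p = I_s N_s, so I_p = 42.523 × 245/818 = 12.7 A.

I_p ≈ 12.7 A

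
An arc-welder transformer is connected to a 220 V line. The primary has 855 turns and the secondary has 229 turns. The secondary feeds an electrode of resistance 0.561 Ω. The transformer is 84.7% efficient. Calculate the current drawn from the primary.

I_p ≈ 33.2 A

V_s = 220 × 229/855 = 58.924 V.
I_s = V_s/R = 58.924/0.561 = 105.03 A.
P_out = V_s I_s = 58.924 × 105.03 = 6189.0 W.
P_in = P_out/η = 6189.0/0.847 = 7307.0 W.
I_p = P_in/V_p = 7307.0/220 = 33.2 A.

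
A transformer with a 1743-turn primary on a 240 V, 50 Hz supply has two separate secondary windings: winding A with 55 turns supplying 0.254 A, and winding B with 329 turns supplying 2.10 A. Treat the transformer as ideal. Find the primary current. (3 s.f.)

I_p ≈ 0.404 A

V_A = 240 × 55/1743 = 7.5731 V; V_B = 240 × 329/1743 = 45.301 V.
P_out = V_A I_A + V_B I_B = 7.5731×0.254 + 45.301×2.10 = 1.9236 + 95.133 = 97.056 W.
Ideal ⇒ P_in = P_out, so I_p = P_out/V_p = 97.056/240 = 0.404 A.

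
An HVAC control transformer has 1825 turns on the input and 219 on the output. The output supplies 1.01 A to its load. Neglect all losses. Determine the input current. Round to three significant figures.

I_in ≈ 0.121 A

For an ideal transformer I_in/I_out = N_out/N_in, so I_in = 1.01 × 219/1825 = 0.121 A.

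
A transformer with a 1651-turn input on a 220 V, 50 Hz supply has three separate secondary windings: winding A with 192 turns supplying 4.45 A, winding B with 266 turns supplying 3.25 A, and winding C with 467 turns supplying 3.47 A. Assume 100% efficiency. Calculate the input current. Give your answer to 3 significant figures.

I_in ≈ 2.02 A

V_A = 220 × 192/1651 = 25.584 V; V_B = 220 × 266/1651 = 35.445 V; V_C = 220 × 467/1651 = 62.229 V.
P_out = V_A I_A + V_B I_B + V_C I_C = 25.584×4.45 + 35.445×3.25 + 62.229×3.47 = 113.85 + 115.20 + 215.93 = 444.98 W.
Ideal ⇒ P_in = P_out, so I_in = P_out/V_in = 444.98/220 = 2.02 A.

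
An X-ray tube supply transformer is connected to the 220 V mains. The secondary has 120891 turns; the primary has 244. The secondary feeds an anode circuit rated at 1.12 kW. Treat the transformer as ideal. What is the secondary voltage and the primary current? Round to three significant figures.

V_s = V_p × N_s/N_p = 220 × 120891/244 = 109000 V.
I_s = P/V_s = 1120/109000 = 0.010275 A.
I_p = I_s × N_s/N_p = 0.010275 × 120891/244 = 5.09 A.

V_s ≈ 109000 V, I_p ≈ 5.09 A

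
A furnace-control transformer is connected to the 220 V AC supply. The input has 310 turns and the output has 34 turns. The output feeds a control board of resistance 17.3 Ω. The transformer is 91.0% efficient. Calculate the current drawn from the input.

I_in ≈ 0.168 A

V_out = 220 × 34/310 = 24.129 V.
I_out = V_out/R = 24.129/17.3 = 1.3947 A.
P_out = V_out I_out = 24.129 × 1.3947 = 33.654 W.
P_in = P_out/η = 33.654/0.910 = 36.982 W.
I_in = P_in/V_in = 36.982/220 = 0.168 A.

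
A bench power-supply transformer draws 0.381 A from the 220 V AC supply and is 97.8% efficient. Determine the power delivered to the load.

P_out ≈ 82.0 W

P_in = V_p I_p = 220 × 0.381 = 83.820 W.
P_out = η P_in = 0.978 × 83.820 = 82.0 W.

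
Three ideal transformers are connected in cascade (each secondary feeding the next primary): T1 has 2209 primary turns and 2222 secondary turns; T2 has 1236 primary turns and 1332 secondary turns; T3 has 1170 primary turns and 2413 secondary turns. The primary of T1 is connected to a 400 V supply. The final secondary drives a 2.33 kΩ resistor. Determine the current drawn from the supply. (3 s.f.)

Secondary of T1: V = 400.00 × 2222/2209 = 402.35 V.
Secondary of T2: V = 402.35 × 1332/1236 = 433.60 V.
Secondary of T3: V = 433.60 × 2413/1170 = 894.26 V.
I_load = 894.26/2330 = 0.38380 A, so P_out = 894.26 × 0.38380 = 343.22 W.
All ideal ⇒ P_in = P_out, so I_supply = 343.22/400 = 0.858 A.

I_supply ≈ 0.858 A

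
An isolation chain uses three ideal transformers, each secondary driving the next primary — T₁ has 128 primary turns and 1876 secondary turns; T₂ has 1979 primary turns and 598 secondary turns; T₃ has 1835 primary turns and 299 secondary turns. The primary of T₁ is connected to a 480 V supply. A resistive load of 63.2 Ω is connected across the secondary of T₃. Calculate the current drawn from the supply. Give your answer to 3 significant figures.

I_supply ≈ 3.96 A

After T₁: V = 480.00 × 1876/128 = 7035.0 V.
After T₂: V = 7035.0 × 598/1979 = 2125.8 V.
After T₃: V = 2125.8 × 299/1835 = 346.38 V.
I_load = 346.38/63.2 = 5.4807 A, so P_out = 346.38 × 5.4807 = 1898.4 W.
All ideal ⇒ P_in = P_out, so I_supply = 1898.4/480 = 3.96 A.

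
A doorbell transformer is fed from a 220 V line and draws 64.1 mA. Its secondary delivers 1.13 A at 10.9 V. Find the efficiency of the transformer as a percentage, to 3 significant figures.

η ≈ 87.3%

P_in = 220 × 0.0641 = 14.1020 W.
P_out = 10.9 × 1.13 = 12.3170 W.
η = P_out/P_in = 12.3170/14.1020 = 0.873.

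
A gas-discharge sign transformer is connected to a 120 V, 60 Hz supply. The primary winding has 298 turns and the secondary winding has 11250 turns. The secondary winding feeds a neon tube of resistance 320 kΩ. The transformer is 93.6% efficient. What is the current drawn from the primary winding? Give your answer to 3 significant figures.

V_s = 120 × 11250/298 = 4530.2 V.
I_s = V_s/R = 4530.2/320000 = 0.014157 A.
P_out = V_s I_s = 4530.2 × 0.014157 = 64.134 W.
P_in = P_out/η = 64.134/0.936 = 68.519 W.
I_p = P_in/V_p = 68.519/120 = 0.571 A.

I_p ≈ 0.571 A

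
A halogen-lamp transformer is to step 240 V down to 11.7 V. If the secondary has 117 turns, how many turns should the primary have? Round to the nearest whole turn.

N_p/N_s = V_p/V_s, so N_p = 117 × 240/11.7 = 2400.0 ≈ 2400 turns.

N_p = 2400 turns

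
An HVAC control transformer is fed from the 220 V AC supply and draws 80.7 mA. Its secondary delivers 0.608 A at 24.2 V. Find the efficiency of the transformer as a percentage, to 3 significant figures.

P_in = 220 × 0.0807 = 17.7540 W.
P_out = 24.2 × 0.608 = 14.7136 W.
η = P_out/P_in = 14.7136/17.7540 = 0.829.

η ≈ 82.9%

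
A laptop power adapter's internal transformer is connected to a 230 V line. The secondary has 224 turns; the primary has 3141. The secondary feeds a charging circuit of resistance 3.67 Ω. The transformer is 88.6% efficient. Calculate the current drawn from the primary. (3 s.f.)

I_p ≈ 0.360 A

V_s = 230 × 224/3141 = 16.402 V.
I_s = V_s/R = 16.402/3.67 = 4.4693 A.
P_out = V_s I_s = 16.402 × 4.4693 = 73.308 W.
P_in = P_out/η = 73.308/0.886 = 82.740 W.
I_p = P_in/V_p = 82.740/230 = 0.360 A.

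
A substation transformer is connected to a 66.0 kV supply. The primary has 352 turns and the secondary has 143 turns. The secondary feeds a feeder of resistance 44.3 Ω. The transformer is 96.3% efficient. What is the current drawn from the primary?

V_s = 66000 × 143/352 = 26812 V.
I_s = V_s/R = 26812/44.3 = 605.25 A.
P_out = V_s I_s = 26812 × 605.25 = 1.6228×10^7 W.
P_in = P_out/η = 1.6228×10^7/0.963 = 1.6852×10^7 W.
I_p = P_in/V_p = 1.6852×10^7/66000 = 255 A.

I_p ≈ 255 A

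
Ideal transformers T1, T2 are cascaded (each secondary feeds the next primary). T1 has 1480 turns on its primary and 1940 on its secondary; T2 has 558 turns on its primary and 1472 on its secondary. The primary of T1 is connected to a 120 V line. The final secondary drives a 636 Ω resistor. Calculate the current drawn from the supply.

Secondary of T1: V = 120.00 × 1940/1480 = 157.30 V.
Secondary of T2: V = 157.30 × 1472/558 = 414.95 V.
I_load = 414.95/636 = 0.65244 A, so P_out = 414.95 × 0.65244 = 270.73 W.
All ideal ⇒ P_in = P_out, so I_supply = 270.73/120 = 2.26 A.

I_supply ≈ 2.26 A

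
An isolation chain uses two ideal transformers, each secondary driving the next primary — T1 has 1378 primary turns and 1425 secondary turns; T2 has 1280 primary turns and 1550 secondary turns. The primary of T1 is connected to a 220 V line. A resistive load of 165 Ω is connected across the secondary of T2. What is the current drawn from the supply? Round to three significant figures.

Secondary of T1: V = 220.00 × 1425/1378 = 227.50 V.
Secondary of T2: V = 227.50 × 1550/1280 = 275.49 V.
I_load = 275.49/165 = 1.6697 A, so P_out = 275.49 × 1.6697 = 459.98 W.
All ideal ⇒ P_in = P_out, so I_supply = 459.98/220 = 2.09 A.

I_supply ≈ 2.09 A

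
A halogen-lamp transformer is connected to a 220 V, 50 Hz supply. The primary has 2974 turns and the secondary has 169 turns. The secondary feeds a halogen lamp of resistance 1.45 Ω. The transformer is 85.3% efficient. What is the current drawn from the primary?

V_s = 220 × 169/2974 = 12.502 V.
I_s = V_s/R = 12.502/1.45 = 8.6218 A.
P_out = V_s I_s = 12.502 × 8.6218 = 107.79 W.
P_in = P_out/η = 107.79/0.853 = 126.36 W.
I_p = P_in/V_p = 126.36/220 = 0.574 A.

I_p ≈ 0.574 A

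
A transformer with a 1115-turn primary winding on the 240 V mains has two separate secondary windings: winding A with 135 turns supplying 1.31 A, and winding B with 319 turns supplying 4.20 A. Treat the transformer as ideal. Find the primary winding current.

I_p ≈ 1.36 A

V_A = 240 × 135/1115 = 29.058 V; V_B = 240 × 319/1115 = 68.664 V.
P_out = V_A I_A + V_B I_B = 29.058×1.31 + 68.664×4.20 = 38.066 + 288.39 = 326.45 W.
Ideal ⇒ P_in = P_out, so I_p = P_out/V_p = 326.45/240 = 1.36 A.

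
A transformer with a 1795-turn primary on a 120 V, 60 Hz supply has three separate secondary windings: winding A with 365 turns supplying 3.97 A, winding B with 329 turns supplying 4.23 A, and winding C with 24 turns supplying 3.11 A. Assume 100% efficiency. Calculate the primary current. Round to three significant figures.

V_A = 120 × 365/1795 = 24.401 V; V_B = 120 × 329/1795 = 21.994 V; V_C = 120 × 24/1795 = 1.6045 V.
P_out = V_A I_A + V_B I_B + V_C I_C = 24.401×3.97 + 21.994×4.23 + 1.6045×3.11 = 96.872 + 93.036 + 4.9899 = 194.90 W.
Ideal ⇒ P_in = P_out, so I_p = P_out/V_p = 194.90/120 = 1.62 A.

I_p ≈ 1.62 A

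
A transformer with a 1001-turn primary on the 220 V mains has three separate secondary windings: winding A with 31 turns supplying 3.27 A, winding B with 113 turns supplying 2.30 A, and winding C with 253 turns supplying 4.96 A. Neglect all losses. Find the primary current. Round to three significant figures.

V_A = 220 × 31/1001 = 6.8132 V; V_B = 220 × 113/1001 = 24.835 V; V_C = 220 × 253/1001 = 55.604 V.
P_out = V_A I_A + V_B I_B + V_C I_C = 6.8132×3.27 + 24.835×2.30 + 55.604×4.96 = 22.279 + 57.121 + 275.80 = 355.20 W.
Ideal ⇒ P_in = P_out, so I_p = P_out/V_p = 355.20/220 = 1.61 A.

I_p ≈ 1.61 A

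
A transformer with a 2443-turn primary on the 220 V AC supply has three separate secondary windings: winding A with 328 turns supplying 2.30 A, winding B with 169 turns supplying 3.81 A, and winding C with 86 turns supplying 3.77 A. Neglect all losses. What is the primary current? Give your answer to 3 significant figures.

I_p ≈ 0.705 A

V_A = 220 × 328/2443 = 29.537 V; V_B = 220 × 169/2443 = 15.219 V; V_C = 220 × 86/2443 = 7.7446 V.
P_out = V_A I_A + V_B I_B + V_C I_C = 29.537×2.30 + 15.219×3.81 + 7.7446×3.77 = 67.936 + 57.984 + 29.197 = 155.12 W.
Ideal ⇒ P_in = P_out, so I_p = P_out/V_p = 155.12/220 = 0.705 A.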